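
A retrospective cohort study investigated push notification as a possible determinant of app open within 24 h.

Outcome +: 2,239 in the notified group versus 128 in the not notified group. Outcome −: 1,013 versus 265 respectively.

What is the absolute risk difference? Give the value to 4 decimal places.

From the description: a = 2239, b = 1013, c = 128, d = 265.
Risk in exposed = 2239/3252 = 0.688499; risk in unexposed = 128/393 = 0.325700.
Risk difference = 0.688499 − 0.325700 = 0.362800

0.3628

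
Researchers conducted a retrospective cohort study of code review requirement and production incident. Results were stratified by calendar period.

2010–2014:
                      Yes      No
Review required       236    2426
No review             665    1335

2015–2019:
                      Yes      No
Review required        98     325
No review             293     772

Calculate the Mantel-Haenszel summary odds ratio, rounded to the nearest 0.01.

OR_MH = Σ(aᵢdᵢ/nᵢ) / Σ(bᵢcᵢ/nᵢ), where nᵢ is the stratum total.
Stratum 1 (2010–2014): n = 4662; a·d/n = 236·1335/4662 = 67.5804; b·c/n = 2426·665/4662 = 346.0511
Stratum 2 (2015–2019): n = 1488; a·d/n = 98·772/1488 = 50.8441; b·c/n = 325·293/1488 = 63.9953
OR_MH = (67.5804 + 50.8441) / (346.0511 + 63.9953) = 118.4245 / 410.0463 = 0.28881

0.29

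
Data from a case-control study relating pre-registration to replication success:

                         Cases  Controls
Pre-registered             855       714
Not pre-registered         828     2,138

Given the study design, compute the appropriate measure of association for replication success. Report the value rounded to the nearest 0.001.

3.092

Cells: a = 855, b = 714, c = 828, d = 2138.
This is a case-control study: participants were sampled on outcome status, so risks in the source population cannot be estimated directly — relative risk is not valid here. The odds ratio is the appropriate measure.
OR = (a·d)/(b·c) = (855 × 2138) / (714 × 828) = 1827990 / 591192 = 3.09204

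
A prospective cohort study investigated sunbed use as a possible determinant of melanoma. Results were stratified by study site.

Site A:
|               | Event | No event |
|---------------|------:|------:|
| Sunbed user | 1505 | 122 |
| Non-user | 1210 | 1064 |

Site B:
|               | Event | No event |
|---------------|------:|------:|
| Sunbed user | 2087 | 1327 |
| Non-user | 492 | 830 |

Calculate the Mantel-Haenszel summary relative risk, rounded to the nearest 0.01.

RR_MH = Σ(aᵢ·n₀ᵢ/nᵢ) / Σ(cᵢ·n₁ᵢ/nᵢ), with n₁ᵢ = aᵢ+bᵢ (exposed), n₀ᵢ = cᵢ+dᵢ (unexposed), nᵢ = n₁ᵢ+n₀ᵢ.
Stratum 1 (Site A): n₁ = 1627, n₀ = 2274, n = 3901; a·n₀/n = 1505·2274/3901 = 877.3058; c·n₁/n = 1210·1627/3901 = 504.6578
Stratum 2 (Site B): n₁ = 3414, n₀ = 1322, n = 4736; a·n₀/n = 2087·1322/4736 = 582.5621; c·n₁/n = 492·3414/4736 = 354.6639
RR_MH = (877.3058 + 582.5621) / (504.6578 + 354.6639) = 1459.8679 / 859.3216 = 1.69886

1.70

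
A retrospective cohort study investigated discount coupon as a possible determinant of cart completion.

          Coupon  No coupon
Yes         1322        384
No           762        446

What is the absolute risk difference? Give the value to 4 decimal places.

Reading the table with exposure as columns: a = 1322 (Coupon, case), b = 762 (Coupon, non-case), c = 384 (No coupon, case), d = 446.
Risk in exposed = 1322/2084 = 0.634357; risk in unexposed = 384/830 = 0.462651.
Risk difference = 0.634357 − 0.462651 = 0.171706

0.1717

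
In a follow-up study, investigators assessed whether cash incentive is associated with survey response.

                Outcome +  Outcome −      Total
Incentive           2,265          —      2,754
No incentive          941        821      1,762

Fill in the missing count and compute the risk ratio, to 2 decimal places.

1.54

The missing cell is in the exposed row: 2754 − 2265 = 489.
So a = 2265, b = 489, c = 941, d = 821.
RR = [a/(a+b)] / [c/(c+d)] = (2265/2754) / (941/1762) = 0.82244/0.53405 = 1.54000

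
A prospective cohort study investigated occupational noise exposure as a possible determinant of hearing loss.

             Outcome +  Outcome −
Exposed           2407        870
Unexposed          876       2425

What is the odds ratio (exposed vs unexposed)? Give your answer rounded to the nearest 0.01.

7.66

Cells: a = 2407, b = 870, c = 876, d = 2425.
OR = (a·d)/(b·c) = (2407 × 2425) / (870 × 876) = 5836975 / 762120 = 7.65887
The odds of hearing loss are about 7.66 times as high in the exposed group.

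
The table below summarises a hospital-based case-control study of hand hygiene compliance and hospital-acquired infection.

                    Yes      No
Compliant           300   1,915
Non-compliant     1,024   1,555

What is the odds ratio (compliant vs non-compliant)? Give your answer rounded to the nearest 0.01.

0.24

Cells: a = 300, b = 1915, c = 1024, d = 1555.
OR = (a·d)/(b·c) = (300 × 1555) / (1915 × 1024) = 466500 / 1960960 = 0.23789
Exposure is associated with lower odds of hospital-acquired infection (OR = 0.24 < 1).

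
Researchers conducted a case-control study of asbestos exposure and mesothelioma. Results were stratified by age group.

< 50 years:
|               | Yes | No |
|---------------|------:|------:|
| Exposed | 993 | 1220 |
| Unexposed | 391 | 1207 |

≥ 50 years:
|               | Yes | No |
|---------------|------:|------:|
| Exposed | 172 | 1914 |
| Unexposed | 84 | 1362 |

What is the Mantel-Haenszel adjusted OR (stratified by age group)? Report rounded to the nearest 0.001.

2.231

OR_MH = Σ(aᵢdᵢ/nᵢ) / Σ(bᵢcᵢ/nᵢ), where nᵢ is the stratum total.
Stratum 1 (< 50 years): n = 3811; a·d/n = 993·1207/3811 = 314.4978; b·c/n = 1220·391/3811 = 125.1692
Stratum 2 (≥ 50 years): n = 3532; a·d/n = 172·1362/3532 = 66.3262; b·c/n = 1914·84/3532 = 45.5198
OR_MH = (314.4978 + 66.3262) / (125.1692 + 45.5198) = 380.8239 / 170.6891 = 2.23110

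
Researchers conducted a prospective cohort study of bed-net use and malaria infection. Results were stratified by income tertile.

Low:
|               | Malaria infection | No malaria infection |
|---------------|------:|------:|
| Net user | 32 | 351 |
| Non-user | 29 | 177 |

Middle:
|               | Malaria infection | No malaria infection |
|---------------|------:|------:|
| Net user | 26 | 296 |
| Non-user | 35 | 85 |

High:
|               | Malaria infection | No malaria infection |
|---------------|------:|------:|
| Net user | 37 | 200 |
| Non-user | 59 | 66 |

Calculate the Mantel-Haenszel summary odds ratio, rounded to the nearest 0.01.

0.29

OR_MH = Σ(aᵢdᵢ/nᵢ) / Σ(bᵢcᵢ/nᵢ), where nᵢ is the stratum total.
Stratum 1 (Low): n = 589; a·d/n = 32·177/589 = 9.6163; b·c/n = 351·29/589 = 17.2818
Stratum 2 (Middle): n = 442; a·d/n = 26·85/442 = 5.0000; b·c/n = 296·35/442 = 23.4389
Stratum 3 (High): n = 362; a·d/n = 37·66/362 = 6.7459; b·c/n = 200·59/362 = 32.5967
OR_MH = (9.6163 + 5.0000 + 6.7459) / (17.2818 + 23.4389 + 32.5967) = 21.3622 / 73.3174 = 0.29137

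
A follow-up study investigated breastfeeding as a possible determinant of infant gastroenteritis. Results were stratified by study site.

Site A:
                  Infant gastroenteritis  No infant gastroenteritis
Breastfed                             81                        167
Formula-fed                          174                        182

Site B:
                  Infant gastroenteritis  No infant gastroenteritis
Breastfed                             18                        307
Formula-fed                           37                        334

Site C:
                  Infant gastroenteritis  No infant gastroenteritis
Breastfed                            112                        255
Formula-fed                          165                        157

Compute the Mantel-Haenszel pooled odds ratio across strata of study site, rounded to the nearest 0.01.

OR_MH = Σ(aᵢdᵢ/nᵢ) / Σ(bᵢcᵢ/nᵢ), where nᵢ is the stratum total.
Stratum 1 (Site A): n = 604; a·d/n = 81·182/604 = 24.4073; b·c/n = 167·174/604 = 48.1093
Stratum 2 (Site B): n = 696; a·d/n = 18·334/696 = 8.6379; b·c/n = 307·37/696 = 16.3204
Stratum 3 (Site C): n = 689; a·d/n = 112·157/689 = 25.5210; b·c/n = 255·165/689 = 61.0668
OR_MH = (24.4073 + 8.6379 + 25.5210) / (48.1093 + 16.3204 + 61.0668) = 58.5663 / 125.4964 = 0.46668

0.47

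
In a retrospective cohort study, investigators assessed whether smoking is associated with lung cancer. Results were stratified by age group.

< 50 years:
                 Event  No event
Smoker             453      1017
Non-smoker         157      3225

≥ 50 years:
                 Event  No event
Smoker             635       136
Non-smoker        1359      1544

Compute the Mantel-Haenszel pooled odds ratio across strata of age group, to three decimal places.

OR_MH = Σ(aᵢdᵢ/nᵢ) / Σ(bᵢcᵢ/nᵢ), where nᵢ is the stratum total.
Stratum 1 (< 50 years): n = 4852; a·d/n = 453·3225/4852 = 301.0975; b·c/n = 1017·157/4852 = 32.9079
Stratum 2 (≥ 50 years): n = 3674; a·d/n = 635·1544/3674 = 266.8590; b·c/n = 136·1359/3674 = 50.3059
OR_MH = (301.0975 + 266.8590) / (32.9079 + 50.3059) = 567.9565 / 83.2138 = 6.82527

6.825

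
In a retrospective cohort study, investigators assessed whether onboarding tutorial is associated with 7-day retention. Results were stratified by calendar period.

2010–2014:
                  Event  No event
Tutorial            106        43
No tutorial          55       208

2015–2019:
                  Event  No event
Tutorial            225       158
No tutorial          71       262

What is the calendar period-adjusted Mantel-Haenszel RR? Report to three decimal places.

2.978

RR_MH = Σ(aᵢ·n₀ᵢ/nᵢ) / Σ(cᵢ·n₁ᵢ/nᵢ), with n₁ᵢ = aᵢ+bᵢ (exposed), n₀ᵢ = cᵢ+dᵢ (unexposed), nᵢ = n₁ᵢ+n₀ᵢ.
Stratum 1 (2010–2014): n₁ = 149, n₀ = 263, n = 412; a·n₀/n = 106·263/412 = 67.6650; c·n₁/n = 55·149/412 = 19.8908
Stratum 2 (2015–2019): n₁ = 383, n₀ = 333, n = 716; a·n₀/n = 225·333/716 = 104.6439; c·n₁/n = 71·383/716 = 37.9791
RR_MH = (67.6650 + 104.6439) / (19.8908 + 37.9791) = 172.3089 / 57.8698 = 2.97753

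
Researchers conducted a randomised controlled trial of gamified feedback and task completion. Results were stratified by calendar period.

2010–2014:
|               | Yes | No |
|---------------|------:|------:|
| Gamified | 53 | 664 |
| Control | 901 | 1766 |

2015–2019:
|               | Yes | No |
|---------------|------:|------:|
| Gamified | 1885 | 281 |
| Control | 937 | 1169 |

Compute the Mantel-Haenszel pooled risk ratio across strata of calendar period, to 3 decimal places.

RR_MH = Σ(aᵢ·n₀ᵢ/nᵢ) / Σ(cᵢ·n₁ᵢ/nᵢ), with n₁ᵢ = aᵢ+bᵢ (exposed), n₀ᵢ = cᵢ+dᵢ (unexposed), nᵢ = n₁ᵢ+n₀ᵢ.
Stratum 1 (2010–2014): n₁ = 717, n₀ = 2667, n = 3384; a·n₀/n = 53·2667/3384 = 41.7704; c·n₁/n = 901·717/3384 = 190.9034
Stratum 2 (2015–2019): n₁ = 2166, n₀ = 2106, n = 4272; a·n₀/n = 1885·2106/4272 = 929.2626; c·n₁/n = 937·2166/4272 = 475.0801
RR_MH = (41.7704 + 929.2626) / (190.9034 + 475.0801) = 971.0330 / 665.9834 = 1.45804

1.458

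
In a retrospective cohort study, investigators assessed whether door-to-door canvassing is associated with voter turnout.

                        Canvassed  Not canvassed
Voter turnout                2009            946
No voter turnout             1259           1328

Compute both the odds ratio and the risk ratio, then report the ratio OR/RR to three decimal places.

Reading the table with exposure as columns: a = 2009 (Canvassed, case), b = 1259 (Canvassed, non-case), c = 946 (Not canvassed, case), d = 1328.
OR = (2009·1328)/(1259·946) = 2667952/1191014 = 2.24007
Risk in exposed = 2009/3268 = 0.61475; risk in unexposed = 946/2274 = 0.41601; RR = 1.47774
OR/RR = 2.24007 / 1.47774 = 1.51588
The outcome is not rare, so the OR lies further from 1 than the RR.

1.516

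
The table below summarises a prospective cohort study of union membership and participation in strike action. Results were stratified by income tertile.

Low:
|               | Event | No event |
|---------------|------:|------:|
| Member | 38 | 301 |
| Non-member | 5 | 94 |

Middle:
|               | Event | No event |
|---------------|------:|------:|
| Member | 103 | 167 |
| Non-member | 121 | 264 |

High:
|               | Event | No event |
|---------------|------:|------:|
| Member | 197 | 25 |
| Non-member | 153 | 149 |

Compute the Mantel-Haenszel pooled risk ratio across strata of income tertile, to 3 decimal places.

RR_MH = Σ(aᵢ·n₀ᵢ/nᵢ) / Σ(cᵢ·n₁ᵢ/nᵢ), with n₁ᵢ = aᵢ+bᵢ (exposed), n₀ᵢ = cᵢ+dᵢ (unexposed), nᵢ = n₁ᵢ+n₀ᵢ.
Stratum 1 (Low): n₁ = 339, n₀ = 99, n = 438; a·n₀/n = 38·99/438 = 8.5890; c·n₁/n = 5·339/438 = 3.8699
Stratum 2 (Middle): n₁ = 270, n₀ = 385, n = 655; a·n₀/n = 103·385/655 = 60.5420; c·n₁/n = 121·270/655 = 49.8779
Stratum 3 (High): n₁ = 222, n₀ = 302, n = 524; a·n₀/n = 197·302/524 = 113.5382; c·n₁/n = 153·222/524 = 64.8206
RR_MH = (8.5890 + 60.5420 + 113.5382) / (3.8699 + 49.8779 + 64.8206) = 182.6692 / 118.5683 = 1.54062

1.541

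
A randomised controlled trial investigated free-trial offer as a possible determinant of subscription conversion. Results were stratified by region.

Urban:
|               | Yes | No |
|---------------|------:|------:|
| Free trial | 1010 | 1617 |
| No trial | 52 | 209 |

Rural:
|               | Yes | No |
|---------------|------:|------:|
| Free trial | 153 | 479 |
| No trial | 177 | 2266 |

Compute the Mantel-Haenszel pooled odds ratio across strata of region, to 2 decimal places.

OR_MH = Σ(aᵢdᵢ/nᵢ) / Σ(bᵢcᵢ/nᵢ), where nᵢ is the stratum total.
Stratum 1 (Urban): n = 2888; a·d/n = 1010·209/2888 = 73.0921; b·c/n = 1617·52/2888 = 29.1150
Stratum 2 (Rural): n = 3075; a·d/n = 153·2266/3075 = 112.7473; b·c/n = 479·177/3075 = 27.5717
OR_MH = (73.0921 + 112.7473) / (29.1150 + 27.5717) = 185.8394 / 56.6867 = 3.27836

3.28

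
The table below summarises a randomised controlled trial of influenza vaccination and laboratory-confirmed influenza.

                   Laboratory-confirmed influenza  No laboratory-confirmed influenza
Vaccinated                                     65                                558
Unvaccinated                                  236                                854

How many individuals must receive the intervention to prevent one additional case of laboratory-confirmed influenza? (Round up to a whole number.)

9

Risk in treated group = 65/623 = 0.10433; risk in control = 236/1090 = 0.21651.
Absolute risk reduction = 0.21651 − 0.10433 = 0.11218
NNT = 1 / ARR = 1 / 0.11218 = 8.914 → round up → 9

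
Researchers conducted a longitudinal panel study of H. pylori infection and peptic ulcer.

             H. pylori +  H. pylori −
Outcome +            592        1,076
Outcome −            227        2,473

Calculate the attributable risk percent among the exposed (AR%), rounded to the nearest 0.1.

Reading the table with exposure as columns: a = 592 (H. pylori +, case), b = 227 (H. pylori +, non-case), c = 1076 (H. pylori −, case), d = 2473.
Risk in exposed = 592/819 = 0.72283; risk in unexposed = 1076/3549 = 0.30318.
RR = 0.72283/0.30318 = 2.38414
AR% = (RR − 1)/RR × 100 = (2.38414 − 1)/2.38414 × 100 = 58.0561%

58.1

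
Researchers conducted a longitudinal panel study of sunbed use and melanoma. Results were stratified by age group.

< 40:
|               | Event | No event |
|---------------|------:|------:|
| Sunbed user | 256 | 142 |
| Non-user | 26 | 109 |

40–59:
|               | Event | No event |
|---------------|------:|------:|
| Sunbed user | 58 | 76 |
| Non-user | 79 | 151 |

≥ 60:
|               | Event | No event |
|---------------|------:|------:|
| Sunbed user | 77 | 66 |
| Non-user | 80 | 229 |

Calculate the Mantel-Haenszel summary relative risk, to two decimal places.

2.09

RR_MH = Σ(aᵢ·n₀ᵢ/nᵢ) / Σ(cᵢ·n₁ᵢ/nᵢ), with n₁ᵢ = aᵢ+bᵢ (exposed), n₀ᵢ = cᵢ+dᵢ (unexposed), nᵢ = n₁ᵢ+n₀ᵢ.
Stratum 1 (< 40): n₁ = 398, n₀ = 135, n = 533; a·n₀/n = 256·135/533 = 64.8405; c·n₁/n = 26·398/533 = 19.4146
Stratum 2 (40–59): n₁ = 134, n₀ = 230, n = 364; a·n₀/n = 58·230/364 = 36.6484; c·n₁/n = 79·134/364 = 29.0824
Stratum 3 (≥ 60): n₁ = 143, n₀ = 309, n = 452; a·n₀/n = 77·309/452 = 52.6394; c·n₁/n = 80·143/452 = 25.3097
RR_MH = (64.8405 + 36.6484 + 52.6394) / (19.4146 + 29.0824 + 25.3097) = 154.1283 / 73.8068 = 2.08827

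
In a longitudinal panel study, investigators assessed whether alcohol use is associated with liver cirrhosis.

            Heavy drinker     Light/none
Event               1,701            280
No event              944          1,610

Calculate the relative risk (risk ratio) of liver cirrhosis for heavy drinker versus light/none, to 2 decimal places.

Reading the table with exposure as columns: a = 1701 (Heavy drinker, case), b = 944 (Heavy drinker, non-case), c = 280 (Light/none, case), d = 1610.
Risk in exposed = 1701/2645 = 0.64310; risk in unexposed = 280/1890 = 0.14815.
RR = 0.64310 / 0.14815 = 4.34093
The risk among the exposed is 4.34 times that among the unexposed.

4.34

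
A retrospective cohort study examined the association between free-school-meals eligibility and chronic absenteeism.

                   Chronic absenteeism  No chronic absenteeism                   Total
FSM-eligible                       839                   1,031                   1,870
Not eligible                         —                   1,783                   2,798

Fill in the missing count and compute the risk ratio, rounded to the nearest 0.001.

The missing cell is in the unexposed row: 2798 − 1783 = 1015.
So a = 839, b = 1031, c = 1015, d = 1783.
RR = [a/(a+b)] / [c/(c+d)] = (839/1870) / (1015/2798) = 0.44866/0.36276 = 1.23681

1.237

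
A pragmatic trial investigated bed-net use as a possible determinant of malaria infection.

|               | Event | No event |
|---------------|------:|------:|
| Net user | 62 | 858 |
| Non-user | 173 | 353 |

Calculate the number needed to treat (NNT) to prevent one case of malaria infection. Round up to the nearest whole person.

Risk in treated group = 62/920 = 0.06739; risk in control = 173/526 = 0.32890.
Absolute risk reduction = 0.32890 − 0.06739 = 0.26151
NNT = 1 / ARR = 1 / 0.26151 = 3.824 → round up → 4

4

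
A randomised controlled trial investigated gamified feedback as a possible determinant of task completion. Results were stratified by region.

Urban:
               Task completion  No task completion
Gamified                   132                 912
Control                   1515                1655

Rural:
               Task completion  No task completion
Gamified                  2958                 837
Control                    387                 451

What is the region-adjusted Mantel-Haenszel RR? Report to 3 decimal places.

0.916

RR_MH = Σ(aᵢ·n₀ᵢ/nᵢ) / Σ(cᵢ·n₁ᵢ/nᵢ), with n₁ᵢ = aᵢ+bᵢ (exposed), n₀ᵢ = cᵢ+dᵢ (unexposed), nᵢ = n₁ᵢ+n₀ᵢ.
Stratum 1 (Urban): n₁ = 1044, n₀ = 3170, n = 4214; a·n₀/n = 132·3170/4214 = 99.2976; c·n₁/n = 1515·1044/4214 = 375.3346
Stratum 2 (Rural): n₁ = 3795, n₀ = 838, n = 4633; a·n₀/n = 2958·838/4633 = 535.0322; c·n₁/n = 387·3795/4633 = 317.0009
RR_MH = (99.2976 + 535.0322) / (375.3346 + 317.0009) = 634.3297 / 692.3355 = 0.91622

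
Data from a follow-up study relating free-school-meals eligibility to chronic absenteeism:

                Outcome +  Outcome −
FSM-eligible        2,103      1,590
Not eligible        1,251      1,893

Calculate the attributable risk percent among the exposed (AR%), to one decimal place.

30.1

Cells: a = 2103, b = 1590, c = 1251, d = 1893.
Risk in exposed = 2103/3693 = 0.56946; risk in unexposed = 1251/3144 = 0.39790.
RR = 0.56946/0.39790 = 1.43115
AR% = (RR − 1)/RR × 100 = (1.43115 − 1)/1.43115 × 100 = 30.1261%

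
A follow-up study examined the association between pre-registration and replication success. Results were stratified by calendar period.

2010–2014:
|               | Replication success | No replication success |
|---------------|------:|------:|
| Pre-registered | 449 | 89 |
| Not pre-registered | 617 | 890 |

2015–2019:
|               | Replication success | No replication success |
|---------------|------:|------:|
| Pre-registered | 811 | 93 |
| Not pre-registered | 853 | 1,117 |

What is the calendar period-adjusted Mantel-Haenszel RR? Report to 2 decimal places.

2.06

RR_MH = Σ(aᵢ·n₀ᵢ/nᵢ) / Σ(cᵢ·n₁ᵢ/nᵢ), with n₁ᵢ = aᵢ+bᵢ (exposed), n₀ᵢ = cᵢ+dᵢ (unexposed), nᵢ = n₁ᵢ+n₀ᵢ.
Stratum 1 (2010–2014): n₁ = 538, n₀ = 1507, n = 2045; a·n₀/n = 449·1507/2045 = 330.8768; c·n₁/n = 617·538/2045 = 162.3208
Stratum 2 (2015–2019): n₁ = 904, n₀ = 1970, n = 2874; a·n₀/n = 811·1970/2874 = 555.9047; c·n₁/n = 853·904/2874 = 268.3062
RR_MH = (330.8768 + 555.9047) / (162.3208 + 268.3062) = 886.7814 / 430.6270 = 2.05928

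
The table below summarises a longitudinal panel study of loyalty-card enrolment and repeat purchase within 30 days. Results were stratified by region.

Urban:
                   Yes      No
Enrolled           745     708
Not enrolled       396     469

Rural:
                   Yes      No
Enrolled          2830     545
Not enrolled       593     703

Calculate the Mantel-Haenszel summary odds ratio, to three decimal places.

OR_MH = Σ(aᵢdᵢ/nᵢ) / Σ(bᵢcᵢ/nᵢ), where nᵢ is the stratum total.
Stratum 1 (Urban): n = 2318; a·d/n = 745·469/2318 = 150.7355; b·c/n = 708·396/2318 = 120.9525
Stratum 2 (Rural): n = 4671; a·d/n = 2830·703/4671 = 425.9238; b·c/n = 545·593/4671 = 69.1897
OR_MH = (150.7355 + 425.9238) / (120.9525 + 69.1897) = 576.6593 / 190.1422 = 3.03278

3.033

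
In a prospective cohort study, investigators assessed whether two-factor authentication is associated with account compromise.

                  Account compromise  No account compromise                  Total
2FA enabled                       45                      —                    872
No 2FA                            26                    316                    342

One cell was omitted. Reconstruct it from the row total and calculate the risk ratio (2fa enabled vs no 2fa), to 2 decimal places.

The missing cell is in the exposed row: 872 − 45 = 827.
So a = 45, b = 827, c = 26, d = 316.
RR = [a/(a+b)] / [c/(c+d)] = (45/872) / (26/342) = 0.05161/0.07602 = 0.67881

0.68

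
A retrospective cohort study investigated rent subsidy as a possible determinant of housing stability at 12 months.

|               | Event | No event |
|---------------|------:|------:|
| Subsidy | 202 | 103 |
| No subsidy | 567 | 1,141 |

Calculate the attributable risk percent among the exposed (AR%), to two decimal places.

Cells: a = 202, b = 103, c = 567, d = 1141.
Risk in exposed = 202/305 = 0.66230; risk in unexposed = 567/1708 = 0.33197.
RR = 0.66230/0.33197 = 1.99506
AR% = (RR − 1)/RR × 100 = (1.99506 − 1)/1.99506 × 100 = 49.8762%

49.88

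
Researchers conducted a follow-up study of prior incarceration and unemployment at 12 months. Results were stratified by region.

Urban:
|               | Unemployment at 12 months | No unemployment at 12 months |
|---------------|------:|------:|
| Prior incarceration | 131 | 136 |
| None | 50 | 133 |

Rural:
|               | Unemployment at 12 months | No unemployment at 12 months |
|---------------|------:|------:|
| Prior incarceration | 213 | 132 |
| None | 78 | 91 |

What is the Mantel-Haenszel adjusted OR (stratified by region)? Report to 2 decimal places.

2.17

OR_MH = Σ(aᵢdᵢ/nᵢ) / Σ(bᵢcᵢ/nᵢ), where nᵢ is the stratum total.
Stratum 1 (Urban): n = 450; a·d/n = 131·133/450 = 38.7178; b·c/n = 136·50/450 = 15.1111
Stratum 2 (Rural): n = 514; a·d/n = 213·91/514 = 37.7101; b·c/n = 132·78/514 = 20.0311
OR_MH = (38.7178 + 37.7101) / (15.1111 + 20.0311) = 76.4279 / 35.1422 = 2.17482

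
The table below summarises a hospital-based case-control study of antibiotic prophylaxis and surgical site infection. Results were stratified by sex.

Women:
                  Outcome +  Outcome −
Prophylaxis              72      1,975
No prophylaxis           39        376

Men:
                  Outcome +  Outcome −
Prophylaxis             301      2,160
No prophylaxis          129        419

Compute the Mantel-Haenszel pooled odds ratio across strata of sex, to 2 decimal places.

0.43

OR_MH = Σ(aᵢdᵢ/nᵢ) / Σ(bᵢcᵢ/nᵢ), where nᵢ is the stratum total.
Stratum 1 (Women): n = 2462; a·d/n = 72·376/2462 = 10.9959; b·c/n = 1975·39/2462 = 31.2855
Stratum 2 (Men): n = 3009; a·d/n = 301·419/3009 = 41.9139; b·c/n = 2160·129/3009 = 92.6022
OR_MH = (10.9959 + 41.9139) / (31.2855 + 92.6022) = 52.9099 / 123.8877 = 0.42708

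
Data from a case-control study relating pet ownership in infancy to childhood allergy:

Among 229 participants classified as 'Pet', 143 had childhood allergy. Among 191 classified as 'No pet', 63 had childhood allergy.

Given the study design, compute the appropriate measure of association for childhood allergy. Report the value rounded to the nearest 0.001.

3.378

From the description: a = 143, b = 86, c = 63, d = 128.
This is a case-control study: participants were sampled on outcome status, so risks in the source population cannot be estimated directly — relative risk is not valid here. The odds ratio is the appropriate measure.
OR = (a·d)/(b·c) = (143 × 128) / (86 × 63) = 18304 / 5418 = 3.37837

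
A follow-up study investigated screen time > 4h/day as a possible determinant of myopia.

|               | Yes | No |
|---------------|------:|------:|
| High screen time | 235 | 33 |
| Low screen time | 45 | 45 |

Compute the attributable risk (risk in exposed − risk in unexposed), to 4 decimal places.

Cells: a = 235, b = 33, c = 45, d = 45.
Risk in exposed = 235/268 = 0.876866; risk in unexposed = 45/90 = 0.500000.
Risk difference = 0.876866 − 0.500000 = 0.376866

0.3769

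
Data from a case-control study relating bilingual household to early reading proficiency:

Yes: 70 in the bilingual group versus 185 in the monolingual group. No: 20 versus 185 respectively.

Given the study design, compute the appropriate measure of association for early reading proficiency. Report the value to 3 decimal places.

From the description: a = 70, b = 20, c = 185, d = 185.
This is a case-control study: participants were sampled on outcome status, so risks in the source population cannot be estimated directly — relative risk is not valid here. The odds ratio is the appropriate measure.
OR = (a·d)/(b·c) = (70 × 185) / (20 × 185) = 12950 / 3700 = 3.50000

3.500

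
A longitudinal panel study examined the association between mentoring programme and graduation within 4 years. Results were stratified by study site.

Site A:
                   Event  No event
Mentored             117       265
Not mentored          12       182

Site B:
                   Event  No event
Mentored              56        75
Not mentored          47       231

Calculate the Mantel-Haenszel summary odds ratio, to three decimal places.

OR_MH = Σ(aᵢdᵢ/nᵢ) / Σ(bᵢcᵢ/nᵢ), where nᵢ is the stratum total.
Stratum 1 (Site A): n = 576; a·d/n = 117·182/576 = 36.9688; b·c/n = 265·12/576 = 5.5208
Stratum 2 (Site B): n = 409; a·d/n = 56·231/409 = 31.6284; b·c/n = 75·47/409 = 8.6186
OR_MH = (36.9688 + 31.6284) / (5.5208 + 8.6186) = 68.5971 / 14.1394 = 4.85148

4.851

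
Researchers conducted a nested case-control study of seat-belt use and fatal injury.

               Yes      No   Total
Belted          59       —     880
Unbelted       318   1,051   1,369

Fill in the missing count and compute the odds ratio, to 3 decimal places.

0.238

The missing cell is in the exposed row: 880 − 59 = 821.
So a = 59, b = 821, c = 318, d = 1051.
OR = (a·d)/(b·c) = (59 × 1051) / (821 × 318) = 62009 / 261078 = 0.23751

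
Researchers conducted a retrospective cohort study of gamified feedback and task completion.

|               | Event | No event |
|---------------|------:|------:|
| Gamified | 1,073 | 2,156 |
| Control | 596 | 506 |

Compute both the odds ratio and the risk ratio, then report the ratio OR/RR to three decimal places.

0.688

Cells: a = 1073, b = 2156, c = 596, d = 506.
OR = (1073·506)/(2156·596) = 542938/1284976 = 0.42253
Risk in exposed = 1073/3229 = 0.33230; risk in unexposed = 596/1102 = 0.54083; RR = 0.61442
OR/RR = 0.42253 / 0.61442 = 0.68768
The outcome is not rare, so the OR lies further from 1 than the RR.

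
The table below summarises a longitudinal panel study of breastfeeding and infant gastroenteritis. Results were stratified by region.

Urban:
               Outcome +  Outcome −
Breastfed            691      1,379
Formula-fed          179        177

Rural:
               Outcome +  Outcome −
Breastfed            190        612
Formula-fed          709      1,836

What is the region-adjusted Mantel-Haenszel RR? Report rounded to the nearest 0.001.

0.762

RR_MH = Σ(aᵢ·n₀ᵢ/nᵢ) / Σ(cᵢ·n₁ᵢ/nᵢ), with n₁ᵢ = aᵢ+bᵢ (exposed), n₀ᵢ = cᵢ+dᵢ (unexposed), nᵢ = n₁ᵢ+n₀ᵢ.
Stratum 1 (Urban): n₁ = 2070, n₀ = 356, n = 2426; a·n₀/n = 691·356/2426 = 101.3998; c·n₁/n = 179·2070/2426 = 152.7329
Stratum 2 (Rural): n₁ = 802, n₀ = 2545, n = 3347; a·n₀/n = 190·2545/3347 = 144.4727; c·n₁/n = 709·802/3347 = 169.8889
RR_MH = (101.3998 + 144.4727) / (152.7329 + 169.8889) = 245.8725 / 322.6217 = 0.76211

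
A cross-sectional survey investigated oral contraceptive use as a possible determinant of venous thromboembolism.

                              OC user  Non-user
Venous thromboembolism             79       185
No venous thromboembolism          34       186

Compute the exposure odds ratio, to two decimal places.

2.34

Reading the table with exposure as columns: a = 79 (OC user, case), b = 34 (OC user, non-case), c = 185 (Non-user, case), d = 186.
OR = (a·d)/(b·c) = (79 × 186) / (34 × 185) = 14694 / 6290 = 2.33609
The odds of venous thromboembolism are about 2.34 times as high in the oc user group.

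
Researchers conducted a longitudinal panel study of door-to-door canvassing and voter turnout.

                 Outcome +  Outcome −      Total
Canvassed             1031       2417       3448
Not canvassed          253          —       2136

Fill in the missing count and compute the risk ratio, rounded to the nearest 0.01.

The missing cell is in the unexposed row: 2136 − 253 = 1883.
So a = 1031, b = 2417, c = 253, d = 1883.
RR = [a/(a+b)] / [c/(c+d)] = (1031/3448) / (253/2136) = 0.29901/0.11845 = 2.52448

2.52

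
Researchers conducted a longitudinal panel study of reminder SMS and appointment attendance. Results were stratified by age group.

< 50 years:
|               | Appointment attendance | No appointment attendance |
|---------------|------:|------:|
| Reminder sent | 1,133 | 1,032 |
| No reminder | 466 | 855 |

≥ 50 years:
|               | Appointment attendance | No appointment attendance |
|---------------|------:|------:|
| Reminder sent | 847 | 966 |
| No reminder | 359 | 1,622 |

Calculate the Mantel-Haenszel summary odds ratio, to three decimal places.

2.790

OR_MH = Σ(aᵢdᵢ/nᵢ) / Σ(bᵢcᵢ/nᵢ), where nᵢ is the stratum total.
Stratum 1 (< 50 years): n = 3486; a·d/n = 1133·855/3486 = 277.8873; b·c/n = 1032·466/3486 = 137.9552
Stratum 2 (≥ 50 years): n = 3794; a·d/n = 847·1622/3794 = 362.1070; b·c/n = 966·359/3794 = 91.4059
OR_MH = (277.8873 + 362.1070) / (137.9552 + 91.4059) = 639.9943 / 229.3612 = 2.79033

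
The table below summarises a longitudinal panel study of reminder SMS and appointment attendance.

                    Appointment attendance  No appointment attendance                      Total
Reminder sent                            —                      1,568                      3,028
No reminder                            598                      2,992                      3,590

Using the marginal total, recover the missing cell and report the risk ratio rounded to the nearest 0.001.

The missing cell is in the exposed row: 3028 − 1568 = 1460.
So a = 1460, b = 1568, c = 598, d = 2992.
RR = [a/(a+b)] / [c/(c+d)] = (1460/3028) / (598/3590) = 0.48217/0.16657 = 2.89461

2.895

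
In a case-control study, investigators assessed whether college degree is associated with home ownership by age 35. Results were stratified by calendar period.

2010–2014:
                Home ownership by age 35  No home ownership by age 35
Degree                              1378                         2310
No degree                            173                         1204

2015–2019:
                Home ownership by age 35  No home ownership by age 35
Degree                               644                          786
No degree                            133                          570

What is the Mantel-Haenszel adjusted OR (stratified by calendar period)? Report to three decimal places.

3.906

OR_MH = Σ(aᵢdᵢ/nᵢ) / Σ(bᵢcᵢ/nᵢ), where nᵢ is the stratum total.
Stratum 1 (2010–2014): n = 5065; a·d/n = 1378·1204/5065 = 327.5641; b·c/n = 2310·173/5065 = 78.9003
Stratum 2 (2015–2019): n = 2133; a·d/n = 644·570/2133 = 172.0956; b·c/n = 786·133/2133 = 49.0098
OR_MH = (327.5641 + 172.0956) / (78.9003 + 49.0098) = 499.6597 / 127.9101 = 3.90633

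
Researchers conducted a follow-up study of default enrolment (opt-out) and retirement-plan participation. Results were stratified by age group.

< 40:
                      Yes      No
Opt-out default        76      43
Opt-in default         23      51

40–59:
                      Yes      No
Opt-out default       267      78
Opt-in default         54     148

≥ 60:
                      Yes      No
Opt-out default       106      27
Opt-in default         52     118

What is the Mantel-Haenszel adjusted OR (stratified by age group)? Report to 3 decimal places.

OR_MH = Σ(aᵢdᵢ/nᵢ) / Σ(bᵢcᵢ/nᵢ), where nᵢ is the stratum total.
Stratum 1 (< 40): n = 193; a·d/n = 76·51/193 = 20.0829; b·c/n = 43·23/193 = 5.1244
Stratum 2 (40–59): n = 547; a·d/n = 267·148/547 = 72.2413; b·c/n = 78·54/547 = 7.7002
Stratum 3 (≥ 60): n = 303; a·d/n = 106·118/303 = 41.2805; b·c/n = 27·52/303 = 4.6337
OR_MH = (20.0829 + 72.2413 + 41.2805) / (5.1244 + 7.7002 + 4.6337) = 133.6047 / 17.4582 = 7.65284

7.653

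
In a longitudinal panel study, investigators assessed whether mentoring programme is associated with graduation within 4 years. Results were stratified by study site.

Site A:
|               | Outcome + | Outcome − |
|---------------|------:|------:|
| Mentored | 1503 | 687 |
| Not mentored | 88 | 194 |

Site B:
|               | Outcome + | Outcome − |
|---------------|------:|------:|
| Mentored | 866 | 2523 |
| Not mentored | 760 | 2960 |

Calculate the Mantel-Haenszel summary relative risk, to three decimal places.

RR_MH = Σ(aᵢ·n₀ᵢ/nᵢ) / Σ(cᵢ·n₁ᵢ/nᵢ), with n₁ᵢ = aᵢ+bᵢ (exposed), n₀ᵢ = cᵢ+dᵢ (unexposed), nᵢ = n₁ᵢ+n₀ᵢ.
Stratum 1 (Site A): n₁ = 2190, n₀ = 282, n = 2472; a·n₀/n = 1503·282/2472 = 171.4587; c·n₁/n = 88·2190/2472 = 77.9612
Stratum 2 (Site B): n₁ = 3389, n₀ = 3720, n = 7109; a·n₀/n = 866·3720/7109 = 453.1608; c·n₁/n = 760·3389/7109 = 362.3069
RR_MH = (171.4587 + 453.1608) / (77.9612 + 362.3069) = 624.6195 / 440.2681 = 1.41873

1.419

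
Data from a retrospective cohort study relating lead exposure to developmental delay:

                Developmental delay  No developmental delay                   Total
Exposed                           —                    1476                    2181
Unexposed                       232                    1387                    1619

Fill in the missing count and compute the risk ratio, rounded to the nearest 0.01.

2.26

The missing cell is in the exposed row: 2181 − 1476 = 705.
So a = 705, b = 1476, c = 232, d = 1387.
RR = [a/(a+b)] / [c/(c+d)] = (705/2181) / (232/1619) = 0.32325/0.14330 = 2.25576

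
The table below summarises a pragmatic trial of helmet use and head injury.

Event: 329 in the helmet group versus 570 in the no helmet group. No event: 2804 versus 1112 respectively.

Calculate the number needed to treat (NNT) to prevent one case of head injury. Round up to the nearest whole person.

Risk in treated group = 329/3133 = 0.10501; risk in control = 570/1682 = 0.33888.
Absolute risk reduction = 0.33888 − 0.10501 = 0.23387
NNT = 1 / ARR = 1 / 0.23387 = 4.276 → round up → 5

5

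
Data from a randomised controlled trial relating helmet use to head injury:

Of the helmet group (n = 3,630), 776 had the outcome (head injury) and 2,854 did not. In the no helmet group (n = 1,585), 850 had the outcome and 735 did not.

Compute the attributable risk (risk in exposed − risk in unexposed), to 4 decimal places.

-0.3225

From the description: a = 776, b = 2854, c = 850, d = 735.
Risk in exposed = 776/3630 = 0.213774; risk in unexposed = 850/1585 = 0.536278.
Risk difference = 0.213774 − 0.536278 = -0.322503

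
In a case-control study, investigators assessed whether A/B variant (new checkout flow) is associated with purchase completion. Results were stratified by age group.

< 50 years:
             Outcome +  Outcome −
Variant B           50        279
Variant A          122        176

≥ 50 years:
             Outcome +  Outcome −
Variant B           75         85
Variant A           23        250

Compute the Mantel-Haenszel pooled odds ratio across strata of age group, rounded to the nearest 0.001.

OR_MH = Σ(aᵢdᵢ/nᵢ) / Σ(bᵢcᵢ/nᵢ), where nᵢ is the stratum total.
Stratum 1 (< 50 years): n = 627; a·d/n = 50·176/627 = 14.0351; b·c/n = 279·122/627 = 54.2871
Stratum 2 (≥ 50 years): n = 433; a·d/n = 75·250/433 = 43.3025; b·c/n = 85·23/433 = 4.5150
OR_MH = (14.0351 + 43.3025) / (54.2871 + 4.5150) = 57.3376 / 58.8021 = 0.97510

0.975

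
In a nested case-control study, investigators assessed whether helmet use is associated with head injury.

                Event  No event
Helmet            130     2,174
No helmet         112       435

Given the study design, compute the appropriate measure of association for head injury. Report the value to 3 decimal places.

0.232

Cells: a = 130, b = 2174, c = 112, d = 435.
This is a nested case-control study: participants were sampled on outcome status, so risks in the source population cannot be estimated directly — relative risk is not valid here. The odds ratio is the appropriate measure.
OR = (a·d)/(b·c) = (130 × 435) / (2174 × 112) = 56550 / 243488 = 0.23225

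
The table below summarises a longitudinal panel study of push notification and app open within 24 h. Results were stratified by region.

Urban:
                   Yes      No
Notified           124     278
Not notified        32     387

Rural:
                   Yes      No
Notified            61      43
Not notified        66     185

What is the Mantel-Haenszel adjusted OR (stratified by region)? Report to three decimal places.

4.792

OR_MH = Σ(aᵢdᵢ/nᵢ) / Σ(bᵢcᵢ/nᵢ), where nᵢ is the stratum total.
Stratum 1 (Urban): n = 821; a·d/n = 124·387/821 = 58.4507; b·c/n = 278·32/821 = 10.8356
Stratum 2 (Rural): n = 355; a·d/n = 61·185/355 = 31.7887; b·c/n = 43·66/355 = 7.9944
OR_MH = (58.4507 + 31.7887) / (10.8356 + 7.9944) = 90.2394 / 18.8299 = 4.79234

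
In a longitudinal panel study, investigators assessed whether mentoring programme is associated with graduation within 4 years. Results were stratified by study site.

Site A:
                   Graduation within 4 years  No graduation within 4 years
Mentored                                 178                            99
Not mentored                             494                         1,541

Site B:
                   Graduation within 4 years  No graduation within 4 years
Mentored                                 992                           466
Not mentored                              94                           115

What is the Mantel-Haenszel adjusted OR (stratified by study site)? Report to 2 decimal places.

3.94

OR_MH = Σ(aᵢdᵢ/nᵢ) / Σ(bᵢcᵢ/nᵢ), where nᵢ is the stratum total.
Stratum 1 (Site A): n = 2312; a·d/n = 178·1541/2312 = 118.6410; b·c/n = 99·494/2312 = 21.1531
Stratum 2 (Site B): n = 1667; a·d/n = 992·115/1667 = 68.4343; b·c/n = 466·94/1667 = 26.2771
OR_MH = (118.6410 + 68.4343) / (21.1531 + 26.2771) = 187.0753 / 47.4303 = 3.94422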